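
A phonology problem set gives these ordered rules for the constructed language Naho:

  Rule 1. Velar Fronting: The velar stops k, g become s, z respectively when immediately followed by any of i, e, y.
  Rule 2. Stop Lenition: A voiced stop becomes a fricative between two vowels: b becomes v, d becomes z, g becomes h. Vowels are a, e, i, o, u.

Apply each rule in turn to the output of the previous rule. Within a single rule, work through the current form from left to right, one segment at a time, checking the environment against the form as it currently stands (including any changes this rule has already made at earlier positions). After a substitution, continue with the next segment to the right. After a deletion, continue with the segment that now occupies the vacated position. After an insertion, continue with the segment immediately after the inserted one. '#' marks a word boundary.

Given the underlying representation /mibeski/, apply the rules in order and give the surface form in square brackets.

[mivessi]

Rule 1 Velar Fronting: [mibeski] → [mibessi]
Rule 2 Stop Lenition: [mibessi] → [mivessi]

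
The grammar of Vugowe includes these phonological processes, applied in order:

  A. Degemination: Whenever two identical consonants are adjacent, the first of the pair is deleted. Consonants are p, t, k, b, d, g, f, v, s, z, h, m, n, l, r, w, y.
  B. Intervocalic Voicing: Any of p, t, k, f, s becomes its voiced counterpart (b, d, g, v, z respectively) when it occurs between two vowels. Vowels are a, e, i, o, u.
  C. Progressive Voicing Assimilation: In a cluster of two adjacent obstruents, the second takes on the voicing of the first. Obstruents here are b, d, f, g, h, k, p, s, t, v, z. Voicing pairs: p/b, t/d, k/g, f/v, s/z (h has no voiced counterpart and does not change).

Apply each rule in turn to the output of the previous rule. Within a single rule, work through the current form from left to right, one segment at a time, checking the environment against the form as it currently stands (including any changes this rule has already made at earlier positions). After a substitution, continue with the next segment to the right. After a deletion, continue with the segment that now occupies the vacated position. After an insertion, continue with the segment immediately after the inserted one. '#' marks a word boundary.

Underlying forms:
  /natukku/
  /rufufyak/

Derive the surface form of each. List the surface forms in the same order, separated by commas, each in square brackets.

/natukku/:
  A Degemination: [natukku] → [natuku]
  B Intervocalic Voicing: [natuku] → [nadugu]
  C Progressive Voicing Assimilation: no change — [nadugu]
/rufufyak/:
  A Degemination: no change — [rufufyak]
  B Intervocalic Voicing: [rufufyak] → [ruvufyak]
  C Progressive Voicing Assimilation: no change — [ruvufyak]

[nadugu], [ruvufyak]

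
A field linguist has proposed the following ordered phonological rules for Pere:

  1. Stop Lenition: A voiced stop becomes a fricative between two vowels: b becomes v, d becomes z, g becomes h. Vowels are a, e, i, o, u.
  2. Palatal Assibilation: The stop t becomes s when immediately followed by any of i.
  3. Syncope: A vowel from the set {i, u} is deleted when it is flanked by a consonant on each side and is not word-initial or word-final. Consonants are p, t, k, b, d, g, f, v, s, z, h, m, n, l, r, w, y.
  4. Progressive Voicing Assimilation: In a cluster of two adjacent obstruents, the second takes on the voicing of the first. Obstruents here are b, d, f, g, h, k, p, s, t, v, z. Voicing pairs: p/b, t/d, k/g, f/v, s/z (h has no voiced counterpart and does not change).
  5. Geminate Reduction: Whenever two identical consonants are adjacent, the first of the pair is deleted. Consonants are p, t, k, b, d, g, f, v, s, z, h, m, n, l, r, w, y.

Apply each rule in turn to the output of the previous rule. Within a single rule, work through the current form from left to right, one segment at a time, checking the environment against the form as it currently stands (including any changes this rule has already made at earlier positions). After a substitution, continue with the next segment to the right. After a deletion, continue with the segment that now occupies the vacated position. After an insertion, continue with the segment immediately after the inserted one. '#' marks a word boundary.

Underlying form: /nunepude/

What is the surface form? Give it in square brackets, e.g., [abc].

[nepse]

1 Stop Lenition: [nunepude] → [nunepuze]
2 Palatal Assibilation: no change — [nunepuze]
3 Syncope: [nunepuze] → [nnepze]
4 Progressive Voicing Assimilation: [nnepze] → [nnepse]
5 Geminate Reduction: [nnepse] → [nepse]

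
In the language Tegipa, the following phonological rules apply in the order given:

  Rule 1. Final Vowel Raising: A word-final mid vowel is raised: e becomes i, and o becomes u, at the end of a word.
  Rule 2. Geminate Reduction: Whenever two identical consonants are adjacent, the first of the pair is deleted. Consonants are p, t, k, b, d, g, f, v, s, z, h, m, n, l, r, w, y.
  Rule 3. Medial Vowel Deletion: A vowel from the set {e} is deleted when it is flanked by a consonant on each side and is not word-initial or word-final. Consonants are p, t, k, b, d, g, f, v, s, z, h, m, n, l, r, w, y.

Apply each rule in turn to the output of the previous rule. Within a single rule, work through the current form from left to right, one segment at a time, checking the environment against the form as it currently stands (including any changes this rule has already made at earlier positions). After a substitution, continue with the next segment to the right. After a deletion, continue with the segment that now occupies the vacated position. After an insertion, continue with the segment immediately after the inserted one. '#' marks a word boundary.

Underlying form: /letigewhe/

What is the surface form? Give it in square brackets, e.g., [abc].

Rule 1 Final Vowel Raising: [letigewhe] → [letigewhi]
Rule 2 Geminate Reduction: no change — [letigewhi]
Rule 3 Medial Vowel Deletion: [letigewhi] → [ltigwhi]

[ltigwhi]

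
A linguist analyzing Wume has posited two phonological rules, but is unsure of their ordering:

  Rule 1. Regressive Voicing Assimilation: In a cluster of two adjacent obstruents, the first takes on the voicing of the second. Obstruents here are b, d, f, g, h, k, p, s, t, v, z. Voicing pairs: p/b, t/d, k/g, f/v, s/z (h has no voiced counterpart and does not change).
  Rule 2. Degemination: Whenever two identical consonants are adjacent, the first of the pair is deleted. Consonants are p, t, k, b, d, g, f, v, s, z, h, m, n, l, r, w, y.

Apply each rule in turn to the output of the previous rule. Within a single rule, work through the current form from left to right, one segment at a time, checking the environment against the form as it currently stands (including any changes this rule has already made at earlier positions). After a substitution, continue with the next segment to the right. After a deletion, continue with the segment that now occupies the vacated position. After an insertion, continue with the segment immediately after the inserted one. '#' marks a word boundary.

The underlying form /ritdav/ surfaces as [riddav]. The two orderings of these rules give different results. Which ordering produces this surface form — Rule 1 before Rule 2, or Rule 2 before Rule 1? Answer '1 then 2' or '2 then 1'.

Order 1 then 2:
  1 Regressive Voicing Assimilation: [ritdav] → [riddav]
  2 Degemination: [riddav] → [ridav]
  result: [ridav]
Order 2 then 1:
  2 Degemination: no change — [ritdav]
  1 Regressive Voicing Assimilation: [ritdav] → [riddav]
  result: [riddav]

2 then 1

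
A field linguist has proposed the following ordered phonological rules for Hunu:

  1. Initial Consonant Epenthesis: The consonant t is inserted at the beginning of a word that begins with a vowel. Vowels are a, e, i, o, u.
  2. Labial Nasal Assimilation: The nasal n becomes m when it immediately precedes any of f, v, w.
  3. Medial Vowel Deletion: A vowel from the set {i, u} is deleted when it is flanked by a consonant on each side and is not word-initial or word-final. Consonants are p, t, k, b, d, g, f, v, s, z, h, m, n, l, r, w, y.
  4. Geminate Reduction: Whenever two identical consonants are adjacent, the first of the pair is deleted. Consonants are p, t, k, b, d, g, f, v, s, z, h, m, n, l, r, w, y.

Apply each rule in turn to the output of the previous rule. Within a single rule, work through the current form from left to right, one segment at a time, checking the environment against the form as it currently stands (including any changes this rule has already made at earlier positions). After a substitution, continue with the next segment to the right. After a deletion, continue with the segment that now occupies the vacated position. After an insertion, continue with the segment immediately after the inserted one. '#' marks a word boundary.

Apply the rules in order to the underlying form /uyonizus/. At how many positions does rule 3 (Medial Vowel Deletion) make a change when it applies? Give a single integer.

3

1 Initial Consonant Epenthesis: [uyonizus] → [tuyonizus]
2 Labial Nasal Assimilation: no change — [tuyonizus]
3 Medial Vowel Deletion: [tuyonizus] → [tyonzs]
4 Geminate Reduction: no change — [tyonzs]
Rule 3 changed 3 position(s).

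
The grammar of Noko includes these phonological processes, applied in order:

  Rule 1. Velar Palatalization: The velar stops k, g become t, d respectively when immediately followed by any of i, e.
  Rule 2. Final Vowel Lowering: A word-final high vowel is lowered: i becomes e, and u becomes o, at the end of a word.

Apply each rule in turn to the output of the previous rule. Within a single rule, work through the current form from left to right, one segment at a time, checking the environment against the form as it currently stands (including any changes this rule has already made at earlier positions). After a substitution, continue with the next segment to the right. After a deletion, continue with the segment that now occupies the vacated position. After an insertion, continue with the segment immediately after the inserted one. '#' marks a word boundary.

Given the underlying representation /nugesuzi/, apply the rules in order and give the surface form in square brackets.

[nudesuze]

Rule 1 Velar Palatalization: [nugesuzi] → [nudesuzi]
Rule 2 Final Vowel Lowering: [nudesuzi] → [nudesuze]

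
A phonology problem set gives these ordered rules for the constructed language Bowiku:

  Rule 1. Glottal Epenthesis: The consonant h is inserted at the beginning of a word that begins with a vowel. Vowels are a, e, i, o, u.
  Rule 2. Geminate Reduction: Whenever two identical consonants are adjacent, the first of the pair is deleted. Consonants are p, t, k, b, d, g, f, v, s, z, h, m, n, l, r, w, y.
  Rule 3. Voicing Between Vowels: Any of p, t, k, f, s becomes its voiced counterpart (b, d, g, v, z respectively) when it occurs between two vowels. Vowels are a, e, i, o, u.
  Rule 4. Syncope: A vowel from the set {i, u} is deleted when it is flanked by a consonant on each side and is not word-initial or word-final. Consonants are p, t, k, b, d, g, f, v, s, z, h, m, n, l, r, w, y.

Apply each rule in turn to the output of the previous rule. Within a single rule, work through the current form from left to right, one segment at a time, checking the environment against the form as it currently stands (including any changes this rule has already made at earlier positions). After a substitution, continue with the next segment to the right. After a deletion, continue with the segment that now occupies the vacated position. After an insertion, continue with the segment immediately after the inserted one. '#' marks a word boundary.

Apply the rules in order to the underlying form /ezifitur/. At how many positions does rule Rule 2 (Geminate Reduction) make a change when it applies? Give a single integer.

0

Rule 1 Glottal Epenthesis: [ezifitur] → [hezifitur]
Rule 2 Geminate Reduction: no change — [hezifitur]
Rule 3 Voicing Between Vowels: [hezifitur] → [hezividur]
Rule 4 Syncope: [hezividur] → [hezvdr]
Rule Rule 2 changed 0 position(s).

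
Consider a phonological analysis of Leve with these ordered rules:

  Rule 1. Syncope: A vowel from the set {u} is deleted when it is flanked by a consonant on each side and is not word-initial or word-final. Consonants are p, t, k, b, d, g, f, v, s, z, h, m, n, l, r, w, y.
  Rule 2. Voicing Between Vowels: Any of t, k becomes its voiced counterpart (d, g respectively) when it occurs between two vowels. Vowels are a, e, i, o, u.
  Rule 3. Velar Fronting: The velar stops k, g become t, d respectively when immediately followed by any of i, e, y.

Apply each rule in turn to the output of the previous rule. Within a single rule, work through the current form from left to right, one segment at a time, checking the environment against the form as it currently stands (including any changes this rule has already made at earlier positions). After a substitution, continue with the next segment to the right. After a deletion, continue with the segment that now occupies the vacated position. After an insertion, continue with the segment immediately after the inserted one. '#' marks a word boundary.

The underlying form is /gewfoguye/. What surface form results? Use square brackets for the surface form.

Rule 1 Syncope: [gewfoguye] → [gewfogye]
Rule 2 Voicing Between Vowels: no change — [gewfogye]
Rule 3 Velar Fronting: [gewfogye] → [dewfodye]

[dewfodye]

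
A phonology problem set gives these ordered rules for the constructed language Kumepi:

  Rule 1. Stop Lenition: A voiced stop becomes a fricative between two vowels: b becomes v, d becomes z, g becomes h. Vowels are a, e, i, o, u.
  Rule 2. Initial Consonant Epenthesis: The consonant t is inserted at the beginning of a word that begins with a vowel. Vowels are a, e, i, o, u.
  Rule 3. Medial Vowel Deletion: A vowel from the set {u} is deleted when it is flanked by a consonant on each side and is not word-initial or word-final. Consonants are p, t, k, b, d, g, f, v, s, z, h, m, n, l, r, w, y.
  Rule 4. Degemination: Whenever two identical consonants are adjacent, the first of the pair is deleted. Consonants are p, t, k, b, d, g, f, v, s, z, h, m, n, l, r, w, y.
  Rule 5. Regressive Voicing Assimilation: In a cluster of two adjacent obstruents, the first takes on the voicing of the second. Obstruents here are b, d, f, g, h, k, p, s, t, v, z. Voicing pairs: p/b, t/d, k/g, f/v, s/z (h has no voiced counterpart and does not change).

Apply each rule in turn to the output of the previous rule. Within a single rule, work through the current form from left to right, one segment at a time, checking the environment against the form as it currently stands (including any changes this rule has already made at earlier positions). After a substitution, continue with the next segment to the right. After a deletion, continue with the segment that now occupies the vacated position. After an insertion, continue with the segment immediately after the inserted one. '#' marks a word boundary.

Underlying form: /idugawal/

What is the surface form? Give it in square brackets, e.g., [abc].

[tishawal]

Rule 1 Stop Lenition: [idugawal] → [izuhawal]
Rule 2 Initial Consonant Epenthesis: [izuhawal] → [tizuhawal]
Rule 3 Medial Vowel Deletion: [tizuhawal] → [tizhawal]
Rule 4 Degemination: no change — [tizhawal]
Rule 5 Regressive Voicing Assimilation: [tizhawal] → [tishawal]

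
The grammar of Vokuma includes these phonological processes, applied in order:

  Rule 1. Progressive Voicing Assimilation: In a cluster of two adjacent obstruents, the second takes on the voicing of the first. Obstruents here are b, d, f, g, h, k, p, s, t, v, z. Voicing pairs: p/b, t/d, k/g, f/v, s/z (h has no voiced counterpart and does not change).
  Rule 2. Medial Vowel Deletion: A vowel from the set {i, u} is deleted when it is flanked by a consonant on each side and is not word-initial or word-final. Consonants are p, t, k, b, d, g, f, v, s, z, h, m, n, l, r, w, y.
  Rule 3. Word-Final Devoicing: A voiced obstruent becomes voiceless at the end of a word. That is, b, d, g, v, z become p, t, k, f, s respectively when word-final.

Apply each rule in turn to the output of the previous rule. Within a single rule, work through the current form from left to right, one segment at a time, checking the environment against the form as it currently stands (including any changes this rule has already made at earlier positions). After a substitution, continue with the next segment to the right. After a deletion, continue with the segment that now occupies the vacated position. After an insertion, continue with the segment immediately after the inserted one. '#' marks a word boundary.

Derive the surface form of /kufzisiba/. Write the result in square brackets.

Rule 1 Progressive Voicing Assimilation: [kufzisiba] → [kufsisiba]
Rule 2 Medial Vowel Deletion: [kufsisiba] → [kfssba]
Rule 3 Word-Final Devoicing: no change — [kfssba]

[kfssba]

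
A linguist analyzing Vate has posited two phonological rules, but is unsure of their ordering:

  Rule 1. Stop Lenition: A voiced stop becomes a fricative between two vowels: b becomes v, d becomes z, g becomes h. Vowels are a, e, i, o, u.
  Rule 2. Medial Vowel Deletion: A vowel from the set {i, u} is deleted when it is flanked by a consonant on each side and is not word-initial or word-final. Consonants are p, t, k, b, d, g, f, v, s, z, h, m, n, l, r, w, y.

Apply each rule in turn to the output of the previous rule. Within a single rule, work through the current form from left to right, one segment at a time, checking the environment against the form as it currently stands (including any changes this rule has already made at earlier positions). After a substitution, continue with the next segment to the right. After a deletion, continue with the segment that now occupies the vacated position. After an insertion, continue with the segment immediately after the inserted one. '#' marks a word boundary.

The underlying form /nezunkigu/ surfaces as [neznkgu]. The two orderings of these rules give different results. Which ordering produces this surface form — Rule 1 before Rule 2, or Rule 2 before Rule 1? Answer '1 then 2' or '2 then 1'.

2 then 1

Order 1 then 2:
  1 Stop Lenition: [nezunkigu] → [nezunkihu]
  2 Medial Vowel Deletion: [nezunkihu] → [neznkhu]
  result: [neznkhu]
Order 2 then 1:
  2 Medial Vowel Deletion: [nezunkigu] → [neznkgu]
  1 Stop Lenition: no change — [neznkgu]
  result: [neznkgu]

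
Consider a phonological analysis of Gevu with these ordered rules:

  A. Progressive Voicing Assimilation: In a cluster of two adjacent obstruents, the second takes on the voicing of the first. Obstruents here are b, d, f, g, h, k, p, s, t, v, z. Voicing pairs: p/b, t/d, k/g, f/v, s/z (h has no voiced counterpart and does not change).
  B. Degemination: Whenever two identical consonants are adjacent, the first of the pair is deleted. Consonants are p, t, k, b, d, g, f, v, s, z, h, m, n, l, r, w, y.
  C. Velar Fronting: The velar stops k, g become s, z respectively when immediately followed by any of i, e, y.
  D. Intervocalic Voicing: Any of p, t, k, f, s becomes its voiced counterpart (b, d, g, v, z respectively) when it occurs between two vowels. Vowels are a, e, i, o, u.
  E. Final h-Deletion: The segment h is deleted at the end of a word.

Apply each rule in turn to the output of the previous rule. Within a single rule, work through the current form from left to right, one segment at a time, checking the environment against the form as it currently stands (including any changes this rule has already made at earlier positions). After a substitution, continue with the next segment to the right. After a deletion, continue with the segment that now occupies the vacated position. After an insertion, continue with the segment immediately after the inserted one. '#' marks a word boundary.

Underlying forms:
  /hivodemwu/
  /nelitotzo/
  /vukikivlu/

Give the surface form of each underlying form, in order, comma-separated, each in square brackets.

/hivodemwu/:
  A Progressive Voicing Assimilation: no change — [hivodemwu]
  B Degemination: no change — [hivodemwu]
  C Velar Fronting: no change — [hivodemwu]
  D Intervocalic Voicing: no change — [hivodemwu]
  E Final h-Deletion: no change — [hivodemwu]
/nelitotzo/:
  A Progressive Voicing Assimilation: [nelitotzo] → [nelitotso]
  B Degemination: no change — [nelitotso]
  C Velar Fronting: no change — [nelitotso]
  D Intervocalic Voicing: [nelitotso] → [nelidotso]
  E Final h-Deletion: no change — [nelidotso]
/vukikivlu/:
  A Progressive Voicing Assimilation: no change — [vukikivlu]
  B Degemination: no change — [vukikivlu]
  C Velar Fronting: [vukikivlu] → [vusisivlu]
  D Intervocalic Voicing: [vusisivlu] → [vuzizivlu]
  E Final h-Deletion: no change — [vuzizivlu]

[hivodemwu], [nelidotso], [vuzizivlu]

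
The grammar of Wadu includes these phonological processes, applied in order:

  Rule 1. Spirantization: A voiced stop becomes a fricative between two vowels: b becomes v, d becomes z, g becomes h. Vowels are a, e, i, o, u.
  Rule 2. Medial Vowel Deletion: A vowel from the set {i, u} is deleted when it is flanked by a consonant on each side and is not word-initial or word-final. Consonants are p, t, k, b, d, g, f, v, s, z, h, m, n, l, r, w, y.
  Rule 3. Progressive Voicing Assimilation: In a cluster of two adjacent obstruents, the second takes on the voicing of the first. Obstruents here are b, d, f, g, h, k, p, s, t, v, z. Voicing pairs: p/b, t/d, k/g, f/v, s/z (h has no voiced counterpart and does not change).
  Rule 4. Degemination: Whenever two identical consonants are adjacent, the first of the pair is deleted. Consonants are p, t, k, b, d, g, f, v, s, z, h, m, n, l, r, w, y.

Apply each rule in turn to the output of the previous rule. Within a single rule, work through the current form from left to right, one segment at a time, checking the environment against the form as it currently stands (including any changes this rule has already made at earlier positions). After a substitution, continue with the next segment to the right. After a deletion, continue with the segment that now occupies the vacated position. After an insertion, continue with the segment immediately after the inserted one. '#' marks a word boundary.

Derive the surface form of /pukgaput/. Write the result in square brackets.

Rule 1 Spirantization: no change — [pukgaput]
Rule 2 Medial Vowel Deletion: [pukgaput] → [pkgapt]
Rule 3 Progressive Voicing Assimilation: [pkgapt] → [pkkapt]
Rule 4 Degemination: [pkkapt] → [pkapt]

[pkapt]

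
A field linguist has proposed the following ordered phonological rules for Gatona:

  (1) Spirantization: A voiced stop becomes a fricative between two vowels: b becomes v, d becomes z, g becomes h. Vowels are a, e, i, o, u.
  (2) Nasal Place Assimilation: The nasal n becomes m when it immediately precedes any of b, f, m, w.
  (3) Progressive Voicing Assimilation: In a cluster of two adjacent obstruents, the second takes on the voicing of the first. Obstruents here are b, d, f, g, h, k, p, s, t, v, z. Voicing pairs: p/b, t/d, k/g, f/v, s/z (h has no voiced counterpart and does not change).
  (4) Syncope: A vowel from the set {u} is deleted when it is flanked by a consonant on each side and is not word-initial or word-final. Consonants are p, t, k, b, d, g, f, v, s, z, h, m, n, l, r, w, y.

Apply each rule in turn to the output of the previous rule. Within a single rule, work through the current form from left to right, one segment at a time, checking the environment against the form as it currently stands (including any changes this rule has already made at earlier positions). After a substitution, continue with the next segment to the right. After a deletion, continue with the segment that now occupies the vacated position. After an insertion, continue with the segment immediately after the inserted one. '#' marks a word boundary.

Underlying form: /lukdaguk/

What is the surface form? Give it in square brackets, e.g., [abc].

[lktahk]

(1) Spirantization: [lukdaguk] → [lukdahuk]
(2) Nasal Place Assimilation: no change — [lukdahuk]
(3) Progressive Voicing Assimilation: [lukdahuk] → [luktahuk]
(4) Syncope: [luktahuk] → [lktahk]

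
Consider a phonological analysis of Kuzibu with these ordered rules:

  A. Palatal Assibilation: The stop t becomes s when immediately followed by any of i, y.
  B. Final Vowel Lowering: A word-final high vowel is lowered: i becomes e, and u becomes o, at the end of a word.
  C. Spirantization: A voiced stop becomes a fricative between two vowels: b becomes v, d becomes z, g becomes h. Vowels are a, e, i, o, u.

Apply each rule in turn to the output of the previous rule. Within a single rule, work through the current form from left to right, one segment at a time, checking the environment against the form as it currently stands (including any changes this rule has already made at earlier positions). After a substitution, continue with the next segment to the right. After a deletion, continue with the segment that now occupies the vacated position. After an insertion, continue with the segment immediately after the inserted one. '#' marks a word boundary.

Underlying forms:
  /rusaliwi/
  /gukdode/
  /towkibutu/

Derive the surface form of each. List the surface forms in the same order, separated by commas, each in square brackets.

[rusaliwe], [gukdoze], [towkivuto]

/rusaliwi/:
  A Palatal Assibilation: no change — [rusaliwi]
  B Final Vowel Lowering: [rusaliwi] → [rusaliwe]
  C Spirantization: no change — [rusaliwe]
/gukdode/:
  A Palatal Assibilation: no change — [gukdode]
  B Final Vowel Lowering: no change — [gukdode]
  C Spirantization: [gukdode] → [gukdoze]
/towkibutu/:
  A Palatal Assibilation: no change — [towkibutu]
  B Final Vowel Lowering: [towkibutu] → [towkibuto]
  C Spirantization: [towkibuto] → [towkivuto]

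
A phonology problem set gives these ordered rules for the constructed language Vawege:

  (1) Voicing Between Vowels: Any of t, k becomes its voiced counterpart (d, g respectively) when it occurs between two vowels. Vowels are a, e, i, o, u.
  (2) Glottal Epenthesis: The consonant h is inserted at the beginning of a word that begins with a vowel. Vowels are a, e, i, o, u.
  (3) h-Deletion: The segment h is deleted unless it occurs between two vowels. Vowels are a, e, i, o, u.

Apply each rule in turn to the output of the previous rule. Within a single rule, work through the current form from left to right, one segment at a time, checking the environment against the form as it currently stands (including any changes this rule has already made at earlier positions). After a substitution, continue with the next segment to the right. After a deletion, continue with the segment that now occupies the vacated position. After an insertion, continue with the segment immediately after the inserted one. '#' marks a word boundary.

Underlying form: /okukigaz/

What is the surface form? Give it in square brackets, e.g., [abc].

(1) Voicing Between Vowels: [okukigaz] → [ogugigaz]
(2) Glottal Epenthesis: [ogugigaz] → [hogugigaz]
(3) h-Deletion: [hogugigaz] → [ogugigaz]

[ogugigaz]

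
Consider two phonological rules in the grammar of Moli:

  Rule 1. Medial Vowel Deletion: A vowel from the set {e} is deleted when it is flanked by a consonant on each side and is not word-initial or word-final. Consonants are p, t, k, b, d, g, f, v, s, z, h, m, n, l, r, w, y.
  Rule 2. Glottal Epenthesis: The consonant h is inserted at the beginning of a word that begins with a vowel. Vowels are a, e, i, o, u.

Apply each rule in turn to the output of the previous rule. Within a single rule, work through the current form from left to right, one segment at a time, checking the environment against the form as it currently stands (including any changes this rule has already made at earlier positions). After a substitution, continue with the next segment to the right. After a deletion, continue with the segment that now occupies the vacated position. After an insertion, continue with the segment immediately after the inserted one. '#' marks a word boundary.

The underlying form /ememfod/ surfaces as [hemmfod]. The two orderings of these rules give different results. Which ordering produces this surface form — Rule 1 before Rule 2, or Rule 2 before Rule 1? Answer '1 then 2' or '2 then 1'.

Order 1 then 2:
  1 Medial Vowel Deletion: [ememfod] → [emmfod]
  2 Glottal Epenthesis: [emmfod] → [hemmfod]
  result: [hemmfod]
Order 2 then 1:
  2 Glottal Epenthesis: [ememfod] → [hememfod]
  1 Medial Vowel Deletion: [hememfod] → [hmmfod]
  result: [hmmfod]

1 then 2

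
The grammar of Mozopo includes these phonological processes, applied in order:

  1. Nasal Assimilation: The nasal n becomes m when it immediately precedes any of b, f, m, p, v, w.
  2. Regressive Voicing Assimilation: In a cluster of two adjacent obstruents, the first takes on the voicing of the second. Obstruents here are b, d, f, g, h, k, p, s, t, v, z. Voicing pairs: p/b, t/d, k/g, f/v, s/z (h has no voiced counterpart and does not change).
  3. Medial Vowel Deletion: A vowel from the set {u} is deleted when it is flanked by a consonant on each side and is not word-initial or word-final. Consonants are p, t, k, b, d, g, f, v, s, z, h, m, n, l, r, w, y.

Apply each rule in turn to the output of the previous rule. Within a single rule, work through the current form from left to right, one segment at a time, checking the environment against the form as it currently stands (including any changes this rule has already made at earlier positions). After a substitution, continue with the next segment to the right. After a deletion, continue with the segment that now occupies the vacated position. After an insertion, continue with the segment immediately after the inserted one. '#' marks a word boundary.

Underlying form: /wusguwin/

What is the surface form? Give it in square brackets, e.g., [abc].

[wzgwin]

1 Nasal Assimilation: no change — [wusguwin]
2 Regressive Voicing Assimilation: [wusguwin] → [wuzguwin]
3 Medial Vowel Deletion: [wuzguwin] → [wzgwin]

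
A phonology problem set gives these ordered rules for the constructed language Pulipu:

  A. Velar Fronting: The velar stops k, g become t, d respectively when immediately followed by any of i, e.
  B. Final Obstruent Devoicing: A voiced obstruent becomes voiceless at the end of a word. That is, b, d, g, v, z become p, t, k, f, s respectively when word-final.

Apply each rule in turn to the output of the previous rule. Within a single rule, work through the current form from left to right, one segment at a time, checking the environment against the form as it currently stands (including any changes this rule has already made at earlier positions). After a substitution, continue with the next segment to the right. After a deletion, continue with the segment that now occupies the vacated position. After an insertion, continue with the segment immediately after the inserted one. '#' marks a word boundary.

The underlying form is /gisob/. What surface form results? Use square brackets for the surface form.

A Velar Fronting: [gisob] → [disob]
B Final Obstruent Devoicing: [disob] → [disop]

[disop]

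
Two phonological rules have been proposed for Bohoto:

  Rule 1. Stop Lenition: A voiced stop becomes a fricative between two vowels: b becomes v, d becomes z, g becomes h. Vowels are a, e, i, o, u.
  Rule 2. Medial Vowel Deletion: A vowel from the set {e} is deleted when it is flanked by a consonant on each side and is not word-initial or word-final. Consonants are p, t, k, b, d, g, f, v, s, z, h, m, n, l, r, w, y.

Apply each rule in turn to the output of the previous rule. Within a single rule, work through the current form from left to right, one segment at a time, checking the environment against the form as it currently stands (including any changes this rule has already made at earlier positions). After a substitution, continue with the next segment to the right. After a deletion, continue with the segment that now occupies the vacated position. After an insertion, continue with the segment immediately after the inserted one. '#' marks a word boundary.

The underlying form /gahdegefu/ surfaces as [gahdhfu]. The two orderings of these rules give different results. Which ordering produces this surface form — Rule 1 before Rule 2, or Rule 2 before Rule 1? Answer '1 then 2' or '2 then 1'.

1 then 2

Order 1 then 2:
  1 Stop Lenition: [gahdegefu] → [gahdehefu]
  2 Medial Vowel Deletion: [gahdehefu] → [gahdhfu]
  result: [gahdhfu]
Order 2 then 1:
  2 Medial Vowel Deletion: [gahdegefu] → [gahdgfu]
  1 Stop Lenition: no change — [gahdgfu]
  result: [gahdgfu]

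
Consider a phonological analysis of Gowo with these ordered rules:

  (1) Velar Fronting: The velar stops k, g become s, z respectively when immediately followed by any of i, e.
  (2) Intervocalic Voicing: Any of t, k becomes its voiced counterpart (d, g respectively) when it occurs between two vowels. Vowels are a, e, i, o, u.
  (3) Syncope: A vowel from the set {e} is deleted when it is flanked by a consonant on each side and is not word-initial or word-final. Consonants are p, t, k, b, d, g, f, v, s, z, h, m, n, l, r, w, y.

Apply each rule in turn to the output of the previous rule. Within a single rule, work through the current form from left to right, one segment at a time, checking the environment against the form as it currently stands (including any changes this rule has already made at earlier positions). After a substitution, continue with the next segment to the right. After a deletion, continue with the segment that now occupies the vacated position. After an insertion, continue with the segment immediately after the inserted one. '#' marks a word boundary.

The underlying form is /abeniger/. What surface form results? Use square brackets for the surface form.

[abnizr]

(1) Velar Fronting: [abeniger] → [abenizer]
(2) Intervocalic Voicing: no change — [abenizer]
(3) Syncope: [abenizer] → [abnizr]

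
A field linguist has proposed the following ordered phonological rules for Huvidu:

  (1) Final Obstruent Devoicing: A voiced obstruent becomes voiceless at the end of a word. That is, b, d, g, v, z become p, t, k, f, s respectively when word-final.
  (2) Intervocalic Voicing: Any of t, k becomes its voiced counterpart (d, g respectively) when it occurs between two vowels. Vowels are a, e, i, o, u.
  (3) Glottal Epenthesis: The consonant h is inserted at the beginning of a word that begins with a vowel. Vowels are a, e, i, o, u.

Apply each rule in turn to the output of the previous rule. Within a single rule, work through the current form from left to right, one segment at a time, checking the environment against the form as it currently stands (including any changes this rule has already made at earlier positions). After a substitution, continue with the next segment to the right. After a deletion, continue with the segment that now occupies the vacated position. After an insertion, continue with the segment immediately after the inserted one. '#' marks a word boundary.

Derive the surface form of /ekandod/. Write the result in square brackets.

[hegandot]

(1) Final Obstruent Devoicing: [ekandod] → [ekandot]
(2) Intervocalic Voicing: [ekandot] → [egandot]
(3) Glottal Epenthesis: [egandot] → [hegandot]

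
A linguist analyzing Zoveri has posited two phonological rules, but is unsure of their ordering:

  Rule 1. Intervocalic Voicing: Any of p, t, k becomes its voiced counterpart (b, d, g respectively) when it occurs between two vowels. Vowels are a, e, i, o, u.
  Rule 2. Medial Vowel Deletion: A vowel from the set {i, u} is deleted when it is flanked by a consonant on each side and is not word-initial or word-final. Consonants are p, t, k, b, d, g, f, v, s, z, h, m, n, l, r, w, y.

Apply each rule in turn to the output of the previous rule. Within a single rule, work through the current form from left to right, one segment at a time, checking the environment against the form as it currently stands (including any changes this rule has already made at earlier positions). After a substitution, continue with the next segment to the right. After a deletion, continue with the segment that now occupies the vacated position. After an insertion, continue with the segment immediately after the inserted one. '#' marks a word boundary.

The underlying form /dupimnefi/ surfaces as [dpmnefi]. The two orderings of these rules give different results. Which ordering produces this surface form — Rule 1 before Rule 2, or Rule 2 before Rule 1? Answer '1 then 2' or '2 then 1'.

2 then 1

Order 1 then 2:
  1 Intervocalic Voicing: [dupimnefi] → [dubimnefi]
  2 Medial Vowel Deletion: [dubimnefi] → [dbmnefi]
  result: [dbmnefi]
Order 2 then 1:
  2 Medial Vowel Deletion: [dupimnefi] → [dpmnefi]
  1 Intervocalic Voicing: no change — [dpmnefi]
  result: [dpmnefi]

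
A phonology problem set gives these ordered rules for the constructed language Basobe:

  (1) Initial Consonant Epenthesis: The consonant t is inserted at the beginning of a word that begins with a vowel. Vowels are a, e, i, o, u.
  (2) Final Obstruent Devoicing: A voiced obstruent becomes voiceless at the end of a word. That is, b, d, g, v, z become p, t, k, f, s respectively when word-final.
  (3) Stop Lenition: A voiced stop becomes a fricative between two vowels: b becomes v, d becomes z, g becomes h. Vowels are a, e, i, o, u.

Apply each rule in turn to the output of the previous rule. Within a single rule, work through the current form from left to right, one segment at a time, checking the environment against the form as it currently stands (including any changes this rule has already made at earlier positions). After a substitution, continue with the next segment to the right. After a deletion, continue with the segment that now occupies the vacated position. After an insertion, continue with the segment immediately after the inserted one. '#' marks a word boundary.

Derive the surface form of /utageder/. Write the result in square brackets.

[tutahezer]

(1) Initial Consonant Epenthesis: [utageder] → [tutageder]
(2) Final Obstruent Devoicing: no change — [tutageder]
(3) Stop Lenition: [tutageder] → [tutahezer]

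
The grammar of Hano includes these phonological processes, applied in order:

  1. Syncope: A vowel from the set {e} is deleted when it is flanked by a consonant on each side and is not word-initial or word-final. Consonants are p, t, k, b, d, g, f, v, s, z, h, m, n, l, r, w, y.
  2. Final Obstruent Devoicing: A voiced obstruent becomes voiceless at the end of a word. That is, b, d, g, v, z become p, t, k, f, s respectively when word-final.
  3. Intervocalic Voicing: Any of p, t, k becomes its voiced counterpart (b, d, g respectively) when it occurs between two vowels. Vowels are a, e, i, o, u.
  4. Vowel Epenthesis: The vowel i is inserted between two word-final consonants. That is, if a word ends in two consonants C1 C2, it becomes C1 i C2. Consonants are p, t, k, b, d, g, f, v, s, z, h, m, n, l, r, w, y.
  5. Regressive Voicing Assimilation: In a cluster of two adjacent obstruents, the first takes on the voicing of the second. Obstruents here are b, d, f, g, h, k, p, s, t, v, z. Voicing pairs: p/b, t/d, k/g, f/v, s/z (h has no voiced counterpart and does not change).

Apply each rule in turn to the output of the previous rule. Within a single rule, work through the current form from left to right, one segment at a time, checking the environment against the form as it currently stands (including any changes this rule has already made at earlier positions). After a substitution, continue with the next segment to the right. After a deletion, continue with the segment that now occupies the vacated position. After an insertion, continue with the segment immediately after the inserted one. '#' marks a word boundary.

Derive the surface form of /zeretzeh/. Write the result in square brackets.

[zrdzih]

1 Syncope: [zeretzeh] → [zrtzh]
2 Final Obstruent Devoicing: no change — [zrtzh]
3 Intervocalic Voicing: no change — [zrtzh]
4 Vowel Epenthesis: [zrtzh] → [zrtzih]
5 Regressive Voicing Assimilation: [zrtzih] → [zrdzih]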